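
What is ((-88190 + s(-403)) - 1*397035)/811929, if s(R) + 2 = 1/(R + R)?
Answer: -130364321/218138258 ≈ -0.59762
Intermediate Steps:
s(R) = -2 + 1/(2*R) (s(R) = -2 + 1/(R + R) = -2 + 1/(2*R))
((-88190 + s(-403)) - 1*397035)/811929 = ((-88190 + (-2 + (1/2)/(-403))) - 1*397035)/811929 = ((-88190 + (-2 + (1/2)*(-1/403))) - 397035)*(1/811929) = ((-88190 + (-2 - 1/806)) - 397035)*(1/811929) = ((-88190 - 1613/806) - 397035)*(1/811929) = (-71082753/806 - 397035)*(1/811929) = -391092963/806*1/811929 = -130364321/218138258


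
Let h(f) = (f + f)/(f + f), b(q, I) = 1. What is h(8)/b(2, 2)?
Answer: 1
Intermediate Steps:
h(f) = 1 (h(f) = (2*f)/((2*f)) = (2*f)*(1/(2*f)) = 1)
h(8)/b(2, 2) = 1/1 = 1*1 = 1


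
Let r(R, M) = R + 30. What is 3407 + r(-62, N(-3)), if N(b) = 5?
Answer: 3375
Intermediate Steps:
r(R, M) = 30 + R
3407 + r(-62, N(-3)) = 3407 + (30 - 62) = 3407 - 32 = 3375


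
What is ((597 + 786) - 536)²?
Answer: 717409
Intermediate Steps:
((597 + 786) - 536)² = (1383 - 536)² = 847² = 717409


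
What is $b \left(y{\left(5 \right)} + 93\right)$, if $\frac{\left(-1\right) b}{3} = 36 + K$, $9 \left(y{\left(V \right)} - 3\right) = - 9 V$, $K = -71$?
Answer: $9555$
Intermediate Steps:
$y{\left(V \right)} = 3 - V$ ($y{\left(V \right)} = 3 + \frac{\left(-9\right) V}{9} = 3 - V$)
$b = 105$ ($b = - 3 \left(36 - 71\right) = \left(-3\right) \left(-35\right) = 105$)
$b \left(y{\left(5 \right)} + 93\right) = 105 \left(\left(3 - 5\right) + 93\right) = 105 \left(-2 + 93\right) = 105 \cdot 91 = 9555$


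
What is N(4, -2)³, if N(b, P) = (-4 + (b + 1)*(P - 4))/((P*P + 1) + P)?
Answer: -39304/27 ≈ -1455.7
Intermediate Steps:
N(b, P) = (-4 + (1 + b)*(-4 + P))/(1 + P + P²) (N(b, P) = (-4 + (1 + b)*(-4 + P))/((P² + 1) + P) = (-4 + (1 + b)*(-4 + P))/((1 + P²) + P) = (-4 + (1 + b)*(-4 + P))/(1 + P + P²))
N(4, -2)³ = ((-8 - 2 - 4*4 - 2*4)/(1 - 2 + (-2)²))³ = ((-8 - 2 - 16 - 8)/(1 - 2 + 4))³ = (-34/3)³ = -39304/27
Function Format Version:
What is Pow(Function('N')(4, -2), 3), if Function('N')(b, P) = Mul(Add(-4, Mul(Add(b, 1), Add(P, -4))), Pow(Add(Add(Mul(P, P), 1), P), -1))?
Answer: Rational(-39304, 27) ≈ -1455.7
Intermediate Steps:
Function('N')(b, P) = Mul(Pow(Add(1, P, Pow(P, 2)), -1), Add(-4, Mul(Add(1, b), Add(-4, P)))) (Function('N')(b, P) = Mul(Add(-4, Mul(Add(1, b), Add(-4, P))), Pow(Add(Add(Pow(P, 2), 1), P), -1)) = Mul(Add(-4, Mul(Add(1, b), Add(-4, P))), Pow(Add(Add(1, Pow(P, 2)), P), -1)) = Mul(Add(-4, Mul(Add(1, b), Add(-4, P))), Pow(Add(1, P, Pow(P, 2)), -1)) = Mul(Pow(Add(1, P, Pow(P, 2)), -1), Add(-4, Mul(Add(1, b), Add(-4, P)))))
Pow(Function('N')(4, -2), 3) = Pow(Mul(Pow(Add(1, -2, Pow(-2, 2)), -1), Add(-8, -2, Mul(-4, 4), Mul(-2, 4))), 3) = Pow(Mul(Pow(Add(1, -2, 4), -1), Add(-8, -2, -16, -8)), 3) = Pow(Mul(Pow(3, -1), -34), 3) = Pow(Mul(Rational(1, 3), -34), 3) = Pow(Rational(-34, 3), 3) = Rational(-39304, 27)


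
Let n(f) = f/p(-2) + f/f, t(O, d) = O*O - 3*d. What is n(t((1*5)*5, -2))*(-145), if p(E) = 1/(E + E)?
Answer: 365835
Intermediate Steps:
p(E) = 1/(2*E)
t(O, d) = O**2 - 3*d
n(f) = 1 - 4*f (n(f) = f/(((1/2)/(-2))) + f/f = f/(((1/2)*(-1/2))) + 1 = f/(-1/4) + 1 = f*(-4) + 1 = -4*f + 1 = 1 - 4*f)
n(t((1*5)*5, -2))*(-145) = (1 - 4*(((1*5)*5)**2 - 3*(-2)))*(-145) = (1 - 4*((5*5)**2 + 6))*(-145) = (1 - 4*(25**2 + 6))*(-145) = (1 - 4*(625 + 6))*(-145) = (1 - 4*631)*(-145) = (1 - 2524)*(-145) = -2523*(-145) = 365835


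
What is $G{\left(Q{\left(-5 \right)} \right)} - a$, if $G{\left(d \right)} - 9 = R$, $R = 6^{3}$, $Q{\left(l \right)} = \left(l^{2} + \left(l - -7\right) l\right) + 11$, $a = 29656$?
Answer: $-29431$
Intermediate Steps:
$Q{\left(l \right)} = 11 + l^{2} + l \left(7 + l\right)$ ($Q{\left(l \right)} = \left(l^{2} + \left(l + 7\right) l\right) + 11 = \left(l^{2} + \left(7 + l\right) l\right) + 11 = \left(l^{2} + l \left(7 + l\right)\right) + 11 = 11 + l^{2} + l \left(7 + l\right)$)
$R = 216$
$G{\left(d \right)} = 225$ ($G{\left(d \right)} = 9 + 216 = 225$)
$G{\left(Q{\left(-5 \right)} \right)} - a = 225 - 29656 = -29431$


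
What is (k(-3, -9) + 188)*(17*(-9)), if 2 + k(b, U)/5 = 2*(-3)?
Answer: -22644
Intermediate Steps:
k(b, U) = -40 (k(b, U) = -10 + 5*(2*(-3)) = -10 + 5*(-6) = -10 - 30 = -40)
(k(-3, -9) + 188)*(17*(-9)) = (-40 + 188)*(17*(-9)) = 148*(-153) = -22644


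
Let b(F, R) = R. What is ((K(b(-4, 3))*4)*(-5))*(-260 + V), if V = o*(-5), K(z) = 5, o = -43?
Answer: 4500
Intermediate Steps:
V = 215 (V = -43*(-5) = 215)
((K(b(-4, 3))*4)*(-5))*(-260 + V) = ((5*4)*(-5))*(-260 + 215) = (20*(-5))*(-45) = -100*(-45) = 4500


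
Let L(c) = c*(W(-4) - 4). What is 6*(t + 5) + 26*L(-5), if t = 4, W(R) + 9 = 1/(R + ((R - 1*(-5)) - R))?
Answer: 1614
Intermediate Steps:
W(R) = -9 + 1/(5 + R) (W(R) = -9 + 1/(R + ((R - 1*(-5)) - R)) = -9 + 1/(R + ((R + 5) - R)) = -9 + 1/(R + ((5 + R) - R)) = -9 + 1/(R + 5) = -9 + 1/(5 + R))
L(c) = -12*c (L(c) = c*((-44 - 9*(-4))/(5 - 4) - 4) = c*((-44 + 36)/1 - 4) = c*(1*(-8) - 4) = c*(-8 - 4) = c*(-12) = -12*c)
6*(t + 5) + 26*L(-5) = 6*(4 + 5) + 26*(-12*(-5)) = 6*9 + 26*60 = 54 + 1560 = 1614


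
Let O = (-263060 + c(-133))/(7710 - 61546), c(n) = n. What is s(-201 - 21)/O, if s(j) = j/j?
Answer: 53836/263193 ≈ 0.20455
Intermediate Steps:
s(j) = 1
O = 263193/53836 (O = (-263060 - 133)/(7710 - 61546) = -263193/(-53836) = -263193*(-1/53836) = 263193/53836 ≈ 4.8888)
s(-201 - 21)/O = 1/(263193/53836) = 1*(53836/263193) = 53836/263193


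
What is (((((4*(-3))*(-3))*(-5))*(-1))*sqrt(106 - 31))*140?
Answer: 126000*sqrt(3) ≈ 2.1824e+5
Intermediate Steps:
(((((4*(-3))*(-3))*(-5))*(-1))*sqrt(106 - 31))*140 = (((-12*(-3)*(-5))*(-1))*sqrt(75))*140 = (((36*(-5))*(-1))*(5*sqrt(3)))*140 = ((-180*(-1))*(5*sqrt(3)))*140 = (180*(5*sqrt(3)))*140 = (900*sqrt(3))*140 = 126000*sqrt(3)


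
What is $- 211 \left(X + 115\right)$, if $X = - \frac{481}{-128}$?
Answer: $- \frac{3207411}{128} \approx -25058.0$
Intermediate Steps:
$X = \frac{481}{128}$ ($X = \left(-481\right) \left(- \frac{1}{128}\right) = \frac{481}{128} \approx 3.7578$)
$- 211 \left(X + 115\right) = - 211 \left(\frac{481}{128} + 115\right) = \left(-211\right) \frac{15201}{128} = - \frac{3207411}{128}$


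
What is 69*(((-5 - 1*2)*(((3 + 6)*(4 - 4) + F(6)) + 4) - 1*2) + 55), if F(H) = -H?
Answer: 4623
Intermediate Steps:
69*(((-5 - 1*2)*(((3 + 6)*(4 - 4) + F(6)) + 4) - 1*2) + 55) = 69*(((-5 - 1*2)*(((3 + 6)*(4 - 4) - 1*6) + 4) - 1*2) + 55) = 69*(((-5 - 2)*((9*0 - 6) + 4) - 2) + 55) = 69*((-7*((0 - 6) + 4) - 2) + 55) = 69*((-7*(-6 + 4) - 2) + 55) = 69*((-7*(-2) - 2) + 55) = 69*((14 - 2) + 55) = 69*(12 + 55) = 69*67 = 4623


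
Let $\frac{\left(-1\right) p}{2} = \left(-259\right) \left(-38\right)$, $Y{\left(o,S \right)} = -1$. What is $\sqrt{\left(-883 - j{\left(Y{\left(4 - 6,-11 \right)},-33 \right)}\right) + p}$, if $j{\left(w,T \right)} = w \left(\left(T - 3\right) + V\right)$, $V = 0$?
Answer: $i \sqrt{20603} \approx 143.54 i$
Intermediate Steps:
$j{\left(w,T \right)} = w \left(-3 + T\right)$ ($j{\left(w,T \right)} = w \left(\left(T - 3\right) + 0\right) = w \left(\left(-3 + T\right) + 0\right) = w \left(-3 + T\right)$)
$p = -19684$ ($p = - 2 \left(\left(-259\right) \left(-38\right)\right) = \left(-2\right) 9842 = -19684$)
$\sqrt{\left(-883 - j{\left(Y{\left(4 - 6,-11 \right)},-33 \right)}\right) + p} = \sqrt{\left(-883 - - (-3 - 33)\right) - 19684} = \sqrt{\left(-883 - \left(-1\right) \left(-36\right)\right) - 19684} = \sqrt{\left(-883 - 36\right) - 19684} = \sqrt{-919 - 19684} = \sqrt{-20603} = i \sqrt{20603}$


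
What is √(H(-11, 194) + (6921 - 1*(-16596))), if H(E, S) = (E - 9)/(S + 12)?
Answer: √249490823/103 ≈ 153.35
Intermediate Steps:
H(E, S) = (-9 + E)/(12 + S)
√(H(-11, 194) + (6921 - 1*(-16596))) = √((-9 - 11)/(12 + 194) + (6921 - 1*(-16596))) = √(-20/206 + (6921 + 16596)) = √((1/206)*(-20) + 23517) = √(-10/103 + 23517) = √(2422241/103) = √249490823/103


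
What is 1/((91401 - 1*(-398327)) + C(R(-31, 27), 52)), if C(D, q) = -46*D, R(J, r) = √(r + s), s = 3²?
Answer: 1/489452 ≈ 2.0431e-6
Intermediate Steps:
s = 9
R(J, r) = √(9 + r) (R(J, r) = √(r + 9) = √(9 + r))
1/((91401 - 1*(-398327)) + C(R(-31, 27), 52)) = 1/((91401 - 1*(-398327)) - 46*√(9 + 27)) = 1/((91401 + 398327) - 46*√36) = 1/(489728 - 46*6) = 1/(489728 - 276) = 1/489452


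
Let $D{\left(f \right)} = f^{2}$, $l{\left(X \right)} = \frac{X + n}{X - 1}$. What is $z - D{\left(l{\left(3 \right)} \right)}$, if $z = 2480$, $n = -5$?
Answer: $2479$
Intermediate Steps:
$l{\left(X \right)} = \frac{-5 + X}{-1 + X}$ ($l{\left(X \right)} = \frac{X - 5}{X - 1} = \frac{-5 + X}{-1 + X}$)
$z - D{\left(l{\left(3 \right)} \right)} = 2480 - \left(\frac{-5 + 3}{-1 + 3}\right)^{2} = 2480 - \left(\frac{1}{2} \left(-2\right)\right)^{2} = 2480 - \left(-1\right)^{2} = 2480 - 1 = 2479$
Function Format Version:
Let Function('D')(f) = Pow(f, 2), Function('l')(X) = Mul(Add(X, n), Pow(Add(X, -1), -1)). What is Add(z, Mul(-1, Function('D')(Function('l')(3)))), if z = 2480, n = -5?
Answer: 2479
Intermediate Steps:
Function('l')(X) = Mul(Pow(Add(-1, X), -1), Add(-5, X)) (Function('l')(X) = Mul(Add(X, -5), Pow(Add(X, -1), -1)) = Mul(Add(-5, X), Pow(Add(-1, X), -1)) = Mul(Pow(Add(-1, X), -1), Add(-5, X)))
Add(z, Mul(-1, Function('D')(Function('l')(3)))) = Add(2480, Mul(-1, Pow(Mul(Pow(Add(-1, 3), -1), Add(-5, 3)), 2))) = Add(2480, Mul(-1, Pow(Mul(Pow(2, -1), -2), 2))) = Add(2480, Mul(-1, Pow(Mul(Rational(1, 2), -2), 2))) = Add(2480, Mul(-1, Pow(-1, 2))) = Add(2480, Mul(-1, 1)) = Add(2480, -1) = 2479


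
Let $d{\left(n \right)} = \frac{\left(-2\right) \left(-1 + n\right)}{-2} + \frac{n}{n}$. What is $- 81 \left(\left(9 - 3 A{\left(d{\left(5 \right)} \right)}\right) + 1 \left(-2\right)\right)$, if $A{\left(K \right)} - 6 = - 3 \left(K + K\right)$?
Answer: $-6399$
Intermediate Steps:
$d{\left(n \right)} = n$ ($d{\left(n \right)} = \left(2 - 2 n\right) \left(- \frac{1}{2}\right) + 1 = \left(-1 + n\right) + 1 = n$)
$A{\left(K \right)} = 6 - 6 K$ ($A{\left(K \right)} = 6 - 3 \left(K + K\right) = 6 - 3 \cdot 2 K = 6 - 6 K$)
$- 81 \left(\left(9 - 3 A{\left(d{\left(5 \right)} \right)}\right) + 1 \left(-2\right)\right) = - 81 \left(\left(9 - 3 \left(6 - 30\right)\right) + 1 \left(-2\right)\right) = - 81 \left(\left(9 - 3 \left(6 - 30\right)\right) - 2\right) = - 81 \left(\left(9 - -72\right) - 2\right) = - 81 \left(\left(9 + 72\right) - 2\right) = - 81 \left(81 - 2\right) = \left(-81\right) 79 = -6399$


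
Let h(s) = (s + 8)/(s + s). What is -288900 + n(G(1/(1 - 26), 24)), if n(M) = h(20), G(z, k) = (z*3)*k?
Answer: -2888993/10 ≈ -2.8890e+5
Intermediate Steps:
h(s) = (8 + s)/(2*s) (h(s) = (8 + s)/((2*s)) = (8 + s)*(1/(2*s)) = (8 + s)/(2*s))
G(z, k) = 3*k*z (G(z, k) = (3*z)*k = 3*k*z)
n(M) = 7/10 (n(M) = (½)*(8 + 20)/20 = (½)*(1/20)*28 = 7/10)
-288900 + n(G(1/(1 - 26), 24)) = -288900 + 7/10 = -2888993/10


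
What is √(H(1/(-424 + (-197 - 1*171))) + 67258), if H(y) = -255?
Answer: √67003 ≈ 258.85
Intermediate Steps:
√(H(1/(-424 + (-197 - 1*171))) + 67258) = √(-255 + 67258) = √67003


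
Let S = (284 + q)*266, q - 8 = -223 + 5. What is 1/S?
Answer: 1/19684 ≈ 5.0803e-5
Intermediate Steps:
q = -210 (q = 8 + (-223 + 5) = 8 - 218 = -210)
S = 19684 (S = (284 - 210)*266 = 74*266 = 19684)
1/S = 1/19684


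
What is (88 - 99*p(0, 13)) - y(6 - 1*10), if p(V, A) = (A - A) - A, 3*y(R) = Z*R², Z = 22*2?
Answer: 3421/3 ≈ 1140.3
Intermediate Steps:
Z = 44
y(R) = 44*R²/3 (y(R) = (44*R²)/3 = 44*R²/3)
p(V, A) = -A (p(V, A) = 0 - A = -A)
(88 - 99*p(0, 13)) - y(6 - 1*10) = (88 - (-99)*13) - 44*(6 - 1*10)²/3 = (88 - 99*(-13)) - 44*(6 - 10)²/3 = (88 + 1287) - 44*(-4)²/3 = 1375 - 44*16/3 = 1375 - 1*704/3 = 1375 - 704/3 = 3421/3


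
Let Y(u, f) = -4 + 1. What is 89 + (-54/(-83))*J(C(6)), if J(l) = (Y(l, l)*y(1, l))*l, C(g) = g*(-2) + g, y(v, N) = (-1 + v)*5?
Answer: 89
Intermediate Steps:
y(v, N) = -5 + 5*v
Y(u, f) = -3
C(g) = -g (C(g) = -2*g + g = -g)
J(l) = 0 (J(l) = (-3*(-5 + 5*1))*l = (-3*(-5 + 5))*l = (-3*0)*l = 0*l = 0)
89 + (-54/(-83))*J(C(6)) = 89 - 54/(-83)*0 = 89 - 54*(-1/83)*0 = 89 + (54/83)*0 = 89 + 0 = 89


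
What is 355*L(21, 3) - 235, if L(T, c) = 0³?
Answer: -235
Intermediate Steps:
L(T, c) = 0
355*L(21, 3) - 235 = 355*0 - 235 = 0 - 235 = -235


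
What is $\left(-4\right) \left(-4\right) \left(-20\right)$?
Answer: $-320$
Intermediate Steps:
$\left(-4\right) \left(-4\right) \left(-20\right) = 16 \left(-20\right) = -320$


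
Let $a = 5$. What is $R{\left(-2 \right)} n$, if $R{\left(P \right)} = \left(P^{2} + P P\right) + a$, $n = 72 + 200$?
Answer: $3536$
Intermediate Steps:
$n = 272$
$R{\left(P \right)} = 5 + 2 P^{2}$ ($R{\left(P \right)} = \left(P^{2} + P P\right) + 5 = \left(P^{2} + P^{2}\right) + 5 = 2 P^{2} + 5 = 5 + 2 P^{2}$)
$R{\left(-2 \right)} n = \left(5 + 2 \left(-2\right)^{2}\right) 272 = \left(5 + 2 \cdot 4\right) 272 = \left(5 + 8\right) 272 = 13 \cdot 272 = 3536$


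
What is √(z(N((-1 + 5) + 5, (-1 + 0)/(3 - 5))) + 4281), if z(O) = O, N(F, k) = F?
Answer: √4290 ≈ 65.498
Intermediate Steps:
√(z(N((-1 + 5) + 5, (-1 + 0)/(3 - 5))) + 4281) = √(((-1 + 5) + 5) + 4281) = √((4 + 5) + 4281) = √(9 + 4281) = √4290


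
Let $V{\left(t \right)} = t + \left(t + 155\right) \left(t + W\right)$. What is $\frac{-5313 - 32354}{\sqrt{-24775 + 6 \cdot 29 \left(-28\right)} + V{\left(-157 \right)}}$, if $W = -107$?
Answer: $- \frac{13974457}{167288} + \frac{37667 i \sqrt{29647}}{167288} \approx -83.535 + 38.769 i$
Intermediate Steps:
$V{\left(t \right)} = t + \left(-107 + t\right) \left(155 + t\right)$ ($V{\left(t \right)} = t + \left(t + 155\right) \left(t - 107\right) = t + \left(155 + t\right) \left(-107 + t\right) = t + \left(-107 + t\right) \left(155 + t\right)$)
$\frac{-5313 - 32354}{\sqrt{-24775 + 6 \cdot 29 \left(-28\right)} + V{\left(-157 \right)}} = \frac{-5313 - 32354}{\sqrt{-24775 + 6 \cdot 29 \left(-28\right)} + \left(-16585 + \left(-157\right)^{2} + 49 \left(-157\right)\right)} = - \frac{37667}{\sqrt{-24775 + 174 \left(-28\right)} - -371} = - \frac{37667}{\sqrt{-24775 - 4872} + 371} = - \frac{37667}{\sqrt{-29647} + 371} = - \frac{37667}{i \sqrt{29647} + 371} = - \frac{37667}{371 + i \sqrt{29647}}$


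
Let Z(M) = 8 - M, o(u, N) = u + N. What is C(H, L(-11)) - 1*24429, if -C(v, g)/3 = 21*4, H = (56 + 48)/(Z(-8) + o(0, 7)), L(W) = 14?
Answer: -24681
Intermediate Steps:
o(u, N) = N + u
H = 104/23 (H = (56 + 48)/((8 - 1*(-8)) + (7 + 0)) = 104/((8 + 8) + 7) = 104/(16 + 7) = 104/23 ≈ 4.5217)
C(v, g) = -252 (C(v, g) = -63*4 = -3*84 = -252)
C(H, L(-11)) - 1*24429 = -252 - 1*24429 = -252 - 24429 = -24681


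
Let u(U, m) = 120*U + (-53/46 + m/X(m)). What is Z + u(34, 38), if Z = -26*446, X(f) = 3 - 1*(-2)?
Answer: -1727197/230 ≈ -7509.6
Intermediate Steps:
X(f) = 5 (X(f) = 3 + 2 = 5)
Z = -11596
u(U, m) = -53/46 + 120*U + m/5 (u(U, m) = 120*U + (-53/46 + m/5) = -53/46 + 120*U + m/5)
Z + u(34, 38) = -11596 + (-53/46 + 120*34 + (1/5)*38) = -11596 + (-53/46 + 4080 + 38/5) = -11596 + 939883/230 = -1727197/230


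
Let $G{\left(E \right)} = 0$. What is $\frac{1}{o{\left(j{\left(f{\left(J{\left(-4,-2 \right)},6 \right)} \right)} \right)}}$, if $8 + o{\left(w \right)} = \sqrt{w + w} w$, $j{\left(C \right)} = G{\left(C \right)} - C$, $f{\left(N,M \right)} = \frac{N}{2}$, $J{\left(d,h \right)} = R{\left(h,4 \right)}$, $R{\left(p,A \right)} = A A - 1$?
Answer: $- \frac{32}{3631} + \frac{30 i \sqrt{15}}{3631} \approx -0.008813 + 0.031999 i$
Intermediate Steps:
$R{\left(p,A \right)} = -1 + A^{2}$ ($R{\left(p,A \right)} = A^{2} - 1 = -1 + A^{2}$)
$J{\left(d,h \right)} = 15$ ($J{\left(d,h \right)} = -1 + 4^{2} = -1 + 16 = 15$)
$f{\left(N,M \right)} = \frac{N}{2}$ ($f{\left(N,M \right)} = N \frac{1}{2} = \frac{N}{2}$)
$j{\left(C \right)} = - C$ ($j{\left(C \right)} = 0 - C = - C$)
$o{\left(w \right)} = -8 + \sqrt{2} w^{\frac{3}{2}}$ ($o{\left(w \right)} = -8 + \sqrt{w + w} w = -8 + \sqrt{2 w} w = -8 + \sqrt{2} \sqrt{w} w = -8 + \sqrt{2} w^{\frac{3}{2}}$)
$\frac{1}{o{\left(j{\left(f{\left(J{\left(-4,-2 \right)},6 \right)} \right)} \right)}} = \frac{1}{-8 + \sqrt{2} \left(- \frac{15}{2}\right)^{\frac{3}{2}}} = \frac{1}{-8 + \sqrt{2} \left(- \frac{15 i \sqrt{30}}{4}\right)} = \frac{1}{-8 - \frac{15 i \sqrt{15}}{2}}$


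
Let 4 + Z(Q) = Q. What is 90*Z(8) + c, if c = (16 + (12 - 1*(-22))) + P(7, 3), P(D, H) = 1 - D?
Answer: 404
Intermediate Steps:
Z(Q) = -4 + Q
c = 44 (c = (16 + (12 - 1*(-22))) + (1 - 1*7) = (16 + (12 + 22)) + (1 - 7) = (16 + 34) - 6 = 50 - 6 = 44)
90*Z(8) + c = 90*(-4 + 8) + 44 = 90*4 + 44 = 360 + 44 = 404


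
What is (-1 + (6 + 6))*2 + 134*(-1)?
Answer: -112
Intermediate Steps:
(-1 + (6 + 6))*2 + 134*(-1) = (-1 + 12)*2 - 134 = 11*2 - 134 = 22 - 134 = -112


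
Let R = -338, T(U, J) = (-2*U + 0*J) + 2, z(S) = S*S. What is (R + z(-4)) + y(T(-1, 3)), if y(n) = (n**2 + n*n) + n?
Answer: -286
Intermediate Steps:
z(S) = S**2
T(U, J) = 2 - 2*U (T(U, J) = (-2*U + 0) + 2 = -2*U + 2 = 2 - 2*U)
y(n) = n + 2*n**2 (y(n) = (n**2 + n**2) + n = 2*n**2 + n = n + 2*n**2)
(R + z(-4)) + y(T(-1, 3)) = (-338 + (-4)**2) + (2 - 2*(-1))*(1 + 2*(2 - 2*(-1))) = (-338 + 16) + (2 + 2)*(1 + 2*(2 + 2)) = -322 + 4*(1 + 2*4) = -322 + 4*(1 + 8) = -322 + 4*9 = -322 + 36 = -286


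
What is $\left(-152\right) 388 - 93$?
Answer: $-59069$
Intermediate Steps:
$\left(-152\right) 388 - 93 = -58976 - 93 = -59069$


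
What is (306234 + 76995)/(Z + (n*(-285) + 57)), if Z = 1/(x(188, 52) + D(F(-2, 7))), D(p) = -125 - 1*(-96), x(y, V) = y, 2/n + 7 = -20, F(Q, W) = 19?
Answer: 182800233/37262 ≈ 4905.8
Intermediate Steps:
n = -2/27 (n = 2/(-7 - 20) = 2/(-27) = 2*(-1/27) = -2/27 ≈ -0.074074)
D(p) = -29 (D(p) = -125 + 96 = -29)
Z = 1/159 (Z = 1/(188 - 29) = 1/159 ≈ 0.0062893)
(306234 + 76995)/(Z + (n*(-285) + 57)) = (306234 + 76995)/(1/159 + (-2/27*(-285) + 57)) = 383229/(1/159 + (190/9 + 57)) = 383229/(1/159 + 703/9) = 383229/(37262/477) = 383229*(477/37262) = 182800233/37262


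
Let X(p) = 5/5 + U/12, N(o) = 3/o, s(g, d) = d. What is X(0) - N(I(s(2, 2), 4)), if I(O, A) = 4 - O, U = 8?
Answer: 1/6 ≈ 0.16667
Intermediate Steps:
X(p) = 5/3 (X(p) = 5/5 + 8/12 = 5*(1/5) + 8*(1/12) = 1 + 2/3 = 5/3)
X(0) - N(I(s(2, 2), 4)) = 5/3 - 3/(4 - 1*2) = 5/3 - 3/(4 - 2) = 5/3 - 3/2 = 1/6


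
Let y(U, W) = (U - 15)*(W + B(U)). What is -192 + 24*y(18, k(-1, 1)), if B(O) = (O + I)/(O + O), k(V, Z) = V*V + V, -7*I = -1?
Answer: -1090/7 ≈ -155.71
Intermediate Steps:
I = ⅐ (I = -⅐*(-1) = ⅐ ≈ 0.14286)
k(V, Z) = V + V² (k(V, Z) = V² + V = V + V²)
B(O) = (⅐ + O)/(2*O) (B(O) = (O + ⅐)/(O + O) = (⅐ + O)/((2*O)) = (⅐ + O)*(1/(2*O)) = (⅐ + O)/(2*O))
y(U, W) = (-15 + U)*(W + (1 + 7*U)/(14*U)) (y(U, W) = (U - 15)*(W + (1 + 7*U)/(14*U)) = (-15 + U)*(W + (1 + 7*U)/(14*U)))
-192 + 24*y(18, k(-1, 1)) = -192 + 24*(-52/7 + (½)*18 - (-15)*(1 - 1) - 15/14/18 + 18*(-(1 - 1))) = -192 + 24*(-52/7 + 9 - (-15)*0 - 15/14*1/18 + 18*(-1*0)) = -192 + 24*(-52/7 + 9 - 15*0 - 5/84 + 18*0) = -192 + 24*(-52/7 + 9 + 0 - 5/84 + 0) = -192 + 24*(127/84) = -192 + 254/7 = -1090/7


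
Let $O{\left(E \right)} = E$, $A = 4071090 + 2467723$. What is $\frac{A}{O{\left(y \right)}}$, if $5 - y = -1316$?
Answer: $\frac{6538813}{1321} \approx 4949.9$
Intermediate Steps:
$A = 6538813$
$y = 1321$ ($y = 5 - -1316 = 5 + 1316 = 1321$)
$\frac{A}{O{\left(y \right)}} = \frac{6538813}{1321}$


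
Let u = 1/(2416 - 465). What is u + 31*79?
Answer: 4778000/1951 ≈ 2449.0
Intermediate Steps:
u = 1/1951 ≈ 0.00051256
u + 31*79 = 1/1951 + 31*79 = 1/1951 + 2449 = 4778000/1951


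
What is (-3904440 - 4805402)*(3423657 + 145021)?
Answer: -31082621528876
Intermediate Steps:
(-3904440 - 4805402)*(3423657 + 145021) = -8709842*3568678 = -31082621528876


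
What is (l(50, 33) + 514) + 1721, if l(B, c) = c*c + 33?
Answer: 3357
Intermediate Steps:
l(B, c) = 33 + c² (l(B, c) = c² + 33 = 33 + c²)
(l(50, 33) + 514) + 1721 = ((33 + 33²) + 514) + 1721 = ((33 + 1089) + 514) + 1721 = (1122 + 514) + 1721 = 1636 + 1721 = 3357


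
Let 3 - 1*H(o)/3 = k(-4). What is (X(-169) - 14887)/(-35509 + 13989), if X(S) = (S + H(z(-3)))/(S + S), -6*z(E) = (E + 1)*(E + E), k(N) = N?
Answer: 2515829/3636880 ≈ 0.69175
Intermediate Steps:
z(E) = -E*(1 + E)/3 (z(E) = -(E + 1)*(E + E)/6 = -(1 + E)*2*E/6 = -E*(1 + E)/3)
H(o) = 21 (H(o) = 9 - 3*(-4) = 9 + 12 = 21)
X(S) = (21 + S)/(2*S) (X(S) = (S + 21)/(S + S) = (21 + S)/((2*S)) = (21 + S)*(1/(2*S)) = (21 + S)/(2*S))
(X(-169) - 14887)/(-35509 + 13989) = ((1/2)*(21 - 169)/(-169) - 14887)/(-35509 + 13989) = ((1/2)*(-1/169)*(-148) - 14887)/(-21520) = (74/169 - 14887)*(-1/21520) = -2515829/169*(-1/21520) = 2515829/3636880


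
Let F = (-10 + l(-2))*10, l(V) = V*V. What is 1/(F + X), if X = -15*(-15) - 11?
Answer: 1/154 ≈ 0.0064935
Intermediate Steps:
l(V) = V**2
X = 214 (X = 225 - 11 = 214)
F = -60 (F = (-10 + (-2)**2)*10 = (-10 + 4)*10 = -6*10 = -60)
1/(F + X) = 1/(-60 + 214) = 1/154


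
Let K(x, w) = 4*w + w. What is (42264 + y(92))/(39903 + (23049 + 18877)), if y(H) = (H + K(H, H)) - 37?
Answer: 3889/7439 ≈ 0.52279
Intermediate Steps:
K(x, w) = 5*w
y(H) = -37 + 6*H (y(H) = (H + 5*H) - 37 = 6*H - 37 = -37 + 6*H)
(42264 + y(92))/(39903 + (23049 + 18877)) = (42264 + (-37 + 6*92))/(39903 + (23049 + 18877)) = (42264 + (-37 + 552))/(39903 + 41926) = (42264 + 515)/81829 = 42779*(1/81829) = 3889/7439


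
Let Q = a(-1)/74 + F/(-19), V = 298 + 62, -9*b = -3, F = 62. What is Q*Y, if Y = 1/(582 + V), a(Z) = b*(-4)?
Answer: -3460/993339 ≈ -0.0034832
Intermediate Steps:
b = ⅓ (b = -⅑*(-3) = ⅓ ≈ 0.33333)
a(Z) = -4/3 (a(Z) = (⅓)*(-4) = -4/3)
V = 360
Q = -6920/2109 (Q = -4/3/74 + 62/(-19) = -4/3*1/74 + 62*(-1/19) = -2/111 - 62/19 = -6920/2109 ≈ -3.2812)
Y = 1/942 (Y = 1/(582 + 360) = 1/942 ≈ 0.0010616)
Q*Y = -6920/2109*1/942 = -3460/993339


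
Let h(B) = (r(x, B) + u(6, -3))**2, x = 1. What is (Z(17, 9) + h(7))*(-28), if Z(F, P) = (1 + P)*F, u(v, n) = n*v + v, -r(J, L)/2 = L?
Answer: -23688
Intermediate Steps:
r(J, L) = -2*L
u(v, n) = v + n*v
Z(F, P) = F*(1 + P)
h(B) = (-12 - 2*B)**2 (h(B) = (-2*B + 6*(1 - 3))**2 = (-2*B + 6*(-2))**2 = (-2*B - 12)**2 = (-12 - 2*B)**2)
(Z(17, 9) + h(7))*(-28) = (17*(1 + 9) + 4*(6 + 7)**2)*(-28) = (17*10 + 4*13**2)*(-28) = (170 + 4*169)*(-28) = (170 + 676)*(-28) = 846*(-28) = -23688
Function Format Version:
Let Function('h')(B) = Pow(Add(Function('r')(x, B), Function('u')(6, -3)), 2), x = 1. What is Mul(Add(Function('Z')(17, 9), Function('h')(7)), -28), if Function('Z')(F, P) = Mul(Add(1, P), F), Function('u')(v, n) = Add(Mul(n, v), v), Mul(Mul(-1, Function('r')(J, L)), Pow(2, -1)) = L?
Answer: -23688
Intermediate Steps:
Function('r')(J, L) = Mul(-2, L)
Function('u')(v, n) = Add(v, Mul(n, v))
Function('Z')(F, P) = Mul(F, Add(1, P))
Function('h')(B) = Pow(Add(-12, Mul(-2, B)), 2) (Function('h')(B) = Pow(Add(Mul(-2, B), Mul(6, Add(1, -3))), 2) = Pow(Add(Mul(-2, B), Mul(6, -2)), 2) = Pow(Add(Mul(-2, B), -12), 2) = Pow(Add(-12, Mul(-2, B)), 2))
Mul(Add(Function('Z')(17, 9), Function('h')(7)), -28) = Mul(Add(Mul(17, Add(1, 9)), Mul(4, Pow(Add(6, 7), 2))), -28) = Mul(Add(Mul(17, 10), Mul(4, Pow(13, 2))), -28) = Mul(Add(170, Mul(4, 169)), -28) = Mul(Add(170, 676), -28) = Mul(846, -28) = -23688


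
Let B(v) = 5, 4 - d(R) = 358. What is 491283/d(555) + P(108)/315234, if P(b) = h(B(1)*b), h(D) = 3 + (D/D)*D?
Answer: -4301914250/3099801 ≈ -1387.8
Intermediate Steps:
d(R) = -354 (d(R) = 4 - 1*358 = 4 - 358 = -354)
h(D) = 3 + D (h(D) = 3 + 1*D = 3 + D)
P(b) = 3 + 5*b
491283/d(555) + P(108)/315234 = 491283/(-354) + (3 + 5*108)/315234 = 491283*(-1/354) + (3 + 540)*(1/315234) = -163761/118 + 543*(1/315234) = -163761/118 + 181/105078 = -4301914250/3099801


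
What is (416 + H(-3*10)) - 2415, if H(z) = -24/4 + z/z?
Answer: -2004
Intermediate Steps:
H(z) = -5 (H(z) = -24*1/4 + 1 = -6 + 1 = -5)
(416 + H(-3*10)) - 2415 = (416 - 5) - 2415 = 411 - 2415 = -2004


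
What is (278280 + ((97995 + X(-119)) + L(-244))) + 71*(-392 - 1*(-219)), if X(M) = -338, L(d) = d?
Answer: 363410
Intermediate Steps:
(278280 + ((97995 + X(-119)) + L(-244))) + 71*(-392 - 1*(-219)) = (278280 + ((97995 - 338) - 244)) + 71*(-392 - 1*(-219)) = (278280 + (97657 - 244)) + 71*(-392 + 219) = (278280 + 97413) + 71*(-173) = 375693 - 12283 = 363410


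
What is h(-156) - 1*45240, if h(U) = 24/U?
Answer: -588122/13 ≈ -45240.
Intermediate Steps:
h(-156) - 1*45240 = 24/(-156) - 1*45240 = 24*(-1/156) - 45240 = -2/13 - 45240 = -588122/13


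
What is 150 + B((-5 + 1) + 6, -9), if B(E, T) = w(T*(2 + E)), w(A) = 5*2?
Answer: 160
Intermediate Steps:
w(A) = 10
B(E, T) = 10
150 + B((-5 + 1) + 6, -9) = 150 + 10 = 160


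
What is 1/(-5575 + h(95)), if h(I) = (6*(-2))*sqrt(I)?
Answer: -1115/6213389 + 12*sqrt(95)/31066945 ≈ -0.00017569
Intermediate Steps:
h(I) = -12*sqrt(I)
1/(-5575 + h(95)) = 1/(-5575 - 12*sqrt(95))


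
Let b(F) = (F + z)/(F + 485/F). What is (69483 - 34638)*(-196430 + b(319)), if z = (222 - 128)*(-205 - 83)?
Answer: -233376896189005/34082 ≈ -6.8475e+9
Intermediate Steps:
z = -27072 (z = 94*(-288) = -27072)
b(F) = (-27072 + F)/(F + 485/F) (b(F) = (F - 27072)/(F + 485/F) = (-27072 + F)/(F + 485/F))
(69483 - 34638)*(-196430 + b(319)) = (69483 - 34638)*(-196430 + 319*(-27072 + 319)/(485 + 319²)) = 34845*(-196430 + 319*(-26753)/(485 + 101761)) = 34845*(-196430 + 319*(-26753)/102246) = 34845*(-196430 + 319*(1/102246)*(-26753)) = 34845*(-196430 - 8534207/102246) = 34845*(-20092715987/102246) = -233376896189005/34082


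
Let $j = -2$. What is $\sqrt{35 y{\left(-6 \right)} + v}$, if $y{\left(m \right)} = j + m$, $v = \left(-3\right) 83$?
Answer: $23 i \approx 23.0 i$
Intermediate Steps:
$v = -249$
$y{\left(m \right)} = -2 + m$
$\sqrt{35 y{\left(-6 \right)} + v} = \sqrt{35 \left(-2 - 6\right) - 249} = \sqrt{35 \left(-8\right) - 249} = \sqrt{-280 - 249} = \sqrt{-529} = 23 i$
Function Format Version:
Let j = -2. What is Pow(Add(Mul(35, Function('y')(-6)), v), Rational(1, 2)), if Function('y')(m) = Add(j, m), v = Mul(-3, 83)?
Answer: Mul(23, I) ≈ Mul(23.000, I)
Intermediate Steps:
v = -249
Function('y')(m) = Add(-2, m)
Pow(Add(Mul(35, Function('y')(-6)), v), Rational(1, 2)) = Pow(Add(Mul(35, Add(-2, -6)), -249), Rational(1, 2)) = Pow(Add(Mul(35, -8), -249), Rational(1, 2)) = Pow(Add(-280, -249), Rational(1, 2)) = Pow(-529, Rational(1, 2)) = Mul(23, I)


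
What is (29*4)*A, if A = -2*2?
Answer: -464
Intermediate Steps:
A = -4
(29*4)*A = (29*4)*(-4) = 116*(-4) = -464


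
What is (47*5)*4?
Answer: 940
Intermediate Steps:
(47*5)*4 = 235*4 = 940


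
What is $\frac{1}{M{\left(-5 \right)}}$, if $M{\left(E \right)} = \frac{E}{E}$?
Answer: $1$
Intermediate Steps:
$M{\left(E \right)} = 1$
$\frac{1}{M{\left(-5 \right)}} = 1^{-1} = 1$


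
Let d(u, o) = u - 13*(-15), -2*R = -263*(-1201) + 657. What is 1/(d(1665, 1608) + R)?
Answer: -1/156400 ≈ -6.3939e-6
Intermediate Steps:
R = -158260 (R = -(-263*(-1201) + 657)/2 = -(315863 + 657)/2 = -½*316520 = -158260)
d(u, o) = 195 + u (d(u, o) = u + 195 = 195 + u)
1/(d(1665, 1608) + R) = 1/((195 + 1665) - 158260) = 1/(1860 - 158260) = 1/(-156400) = -1/156400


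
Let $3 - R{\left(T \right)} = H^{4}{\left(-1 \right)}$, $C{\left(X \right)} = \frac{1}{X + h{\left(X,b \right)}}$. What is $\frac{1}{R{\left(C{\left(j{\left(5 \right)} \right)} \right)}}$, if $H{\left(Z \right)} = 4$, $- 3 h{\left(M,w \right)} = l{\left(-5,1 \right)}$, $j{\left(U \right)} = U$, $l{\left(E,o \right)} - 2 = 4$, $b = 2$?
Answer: $- \frac{1}{253} \approx -0.0039526$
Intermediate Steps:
$l{\left(E,o \right)} = 6$ ($l{\left(E,o \right)} = 2 + 4 = 6$)
$h{\left(M,w \right)} = -2$ ($h{\left(M,w \right)} = \left(- \frac{1}{3}\right) 6 = -2$)
$C{\left(X \right)} = \frac{1}{-2 + X}$ ($C{\left(X \right)} = \frac{1}{X - 2} = \frac{1}{-2 + X}$)
$R{\left(T \right)} = -253$ ($R{\left(T \right)} = 3 - 4^{4} = 3 - 256 = -253$)
$\frac{1}{R{\left(C{\left(j{\left(5 \right)} \right)} \right)}} = \frac{1}{-253} = - \frac{1}{253}$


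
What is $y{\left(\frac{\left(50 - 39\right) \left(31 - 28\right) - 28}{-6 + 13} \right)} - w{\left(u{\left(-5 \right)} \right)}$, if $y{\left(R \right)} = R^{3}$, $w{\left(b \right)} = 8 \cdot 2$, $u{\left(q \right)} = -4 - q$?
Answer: $- \frac{5363}{343} \approx -15.636$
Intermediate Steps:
$w{\left(b \right)} = 16$
$y{\left(\frac{\left(50 - 39\right) \left(31 - 28\right) - 28}{-6 + 13} \right)} - w{\left(u{\left(-5 \right)} \right)} = \left(\frac{\left(50 - 39\right) \left(31 - 28\right) - 28}{-6 + 13}\right)^{3} - 16 = \left(\frac{11 \cdot 3 - 28}{7}\right)^{3} - 16 = \left(\left(33 - 28\right) \frac{1}{7}\right)^{3} - 16 = \left(5 \cdot \frac{1}{7}\right)^{3} - 16 = \left(\frac{5}{7}\right)^{3} - 16 = \frac{125}{343} - 16 = - \frac{5363}{343}$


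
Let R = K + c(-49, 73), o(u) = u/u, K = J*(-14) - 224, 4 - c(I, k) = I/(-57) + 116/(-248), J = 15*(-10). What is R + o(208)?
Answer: 6646069/3534 ≈ 1880.6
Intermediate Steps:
J = -150
c(I, k) = 277/62 + I/57 (c(I, k) = 4 - (I/(-57) + 116/(-248)) = 4 - (I*(-1/57) + 116*(-1/248)) = 4 - (-I/57 - 29/62) = 4 - (-29/62 - I/57) = 4 + (29/62 + I/57) = 277/62 + I/57)
K = 1876 (K = -150*(-14) - 224 = 2100 - 224 = 1876)
o(u) = 1
R = 6642535/3534 (R = 1876 + (277/62 + (1/57)*(-49)) = 1876 + (277/62 - 49/57) = 1876 + 12751/3534 = 6642535/3534 ≈ 1879.6)
R + o(208) = 6642535/3534 + 1 = 6646069/3534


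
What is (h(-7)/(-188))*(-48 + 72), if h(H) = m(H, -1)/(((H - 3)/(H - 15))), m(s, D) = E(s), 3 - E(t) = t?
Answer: -132/47 ≈ -2.8085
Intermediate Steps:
E(t) = 3 - t
m(s, D) = 3 - s
h(H) = (-15 + H)*(3 - H)/(-3 + H) (h(H) = (3 - H)/(((H - 3)/(H - 15))) = (3 - H)/(((-3 + H)/(-15 + H))) = (3 - H)*((-15 + H)/(-3 + H)) = (-15 + H)*(3 - H)/(-3 + H))
(h(-7)/(-188))*(-48 + 72) = ((15 - 1*(-7))/(-188))*(-48 + 72) = ((15 + 7)*(-1/188))*24 = (22*(-1/188))*24 = -11/94*24 = -132/47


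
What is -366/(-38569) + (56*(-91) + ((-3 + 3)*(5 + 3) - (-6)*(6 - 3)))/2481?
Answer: -194945336/95689689 ≈ -2.0373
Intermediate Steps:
-366/(-38569) + (56*(-91) + ((-3 + 3)*(5 + 3) - (-6)*(6 - 3)))/2481 = -366*(-1/38569) + (-5096 + (0*8 - (-6)*3))*(1/2481) = 366/38569 + (-5096 + (0 - 2*(-9)))*(1/2481) = 366/38569 + (-5096 + (0 + 18))*(1/2481) = 366/38569 + (-5096 + 18)*(1/2481) = 366/38569 - 5078*1/2481 = 366/38569 - 5078/2481 = -194945336/95689689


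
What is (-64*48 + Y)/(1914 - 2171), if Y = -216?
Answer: 3288/257 ≈ 12.794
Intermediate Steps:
(-64*48 + Y)/(1914 - 2171) = (-64*48 - 216)/(1914 - 2171) = (-3072 - 216)/(-257) = -3288*(-1/257) = 3288/257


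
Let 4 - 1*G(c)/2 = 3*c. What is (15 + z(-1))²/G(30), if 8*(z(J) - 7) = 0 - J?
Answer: -31329/11008 ≈ -2.8460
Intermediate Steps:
z(J) = 7 - J/8 (z(J) = 7 + (0 - J)/8 = 7 + (-J)/8 = 7 - J/8)
G(c) = 8 - 6*c
(15 + z(-1))²/G(30) = (15 + (7 - ⅛*(-1)))²/(8 - 6*30) = (15 + (7 + ⅛))²/(8 - 180) = (15 + 57/8)²/(-172) = (177/8)²*(-1/172) = (31329/64)*(-1/172) = -31329/11008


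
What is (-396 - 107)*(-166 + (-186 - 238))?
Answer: 296770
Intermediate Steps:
(-396 - 107)*(-166 + (-186 - 238)) = -503*(-166 - 424) = -503*(-590) = 296770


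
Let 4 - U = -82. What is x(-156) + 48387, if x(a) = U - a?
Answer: 48629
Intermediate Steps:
U = 86 (U = 4 - 1*(-82) = 4 + 82 = 86)
x(a) = 86 - a
x(-156) + 48387 = (86 - 1*(-156)) + 48387 = (86 + 156) + 48387 = 242 + 48387 = 48629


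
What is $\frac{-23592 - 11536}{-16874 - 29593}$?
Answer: $\frac{35128}{46467} \approx 0.75598$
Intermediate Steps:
$\frac{-23592 - 11536}{-16874 - 29593} = - \frac{35128}{-46467} = \left(-35128\right) \left(- \frac{1}{46467}\right) = \frac{35128}{46467}$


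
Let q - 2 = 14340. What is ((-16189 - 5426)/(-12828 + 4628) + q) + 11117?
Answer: 41757083/1640 ≈ 25462.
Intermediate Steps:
q = 14342 (q = 2 + 14340 = 14342)
((-16189 - 5426)/(-12828 + 4628) + q) + 11117 = ((-16189 - 5426)/(-12828 + 4628) + 14342) + 11117 = (-21615/(-8200) + 14342) + 11117 = (-21615*(-1/8200) + 14342) + 11117 = (4323/1640 + 14342) + 11117 = 23525203/1640 + 11117 = 41757083/1640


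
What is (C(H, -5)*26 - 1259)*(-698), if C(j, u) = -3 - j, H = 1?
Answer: 951374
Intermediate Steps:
(C(H, -5)*26 - 1259)*(-698) = ((-3 - 1*1)*26 - 1259)*(-698) = ((-3 - 1)*26 - 1259)*(-698) = (-4*26 - 1259)*(-698) = (-104 - 1259)*(-698) = -1363*(-698) = 951374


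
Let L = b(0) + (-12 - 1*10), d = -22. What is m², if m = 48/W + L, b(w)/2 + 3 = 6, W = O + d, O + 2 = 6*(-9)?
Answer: 46656/169 ≈ 276.07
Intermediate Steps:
O = -56 (O = -2 + 6*(-9) = -2 - 54 = -56)
W = -78 (W = -56 - 22 = -78)
b(w) = 6 (b(w) = -6 + 2*6 = -6 + 12 = 6)
L = -16 (L = 6 + (-12 - 1*10) = 6 + (-12 - 10) = 6 - 22 = -16)
m = -216/13 (m = 48/(-78) - 16 = 48*(-1/78) - 16 = -8/13 - 16 = -216/13 ≈ -16.615)
m² = (-216/13)² = 46656/169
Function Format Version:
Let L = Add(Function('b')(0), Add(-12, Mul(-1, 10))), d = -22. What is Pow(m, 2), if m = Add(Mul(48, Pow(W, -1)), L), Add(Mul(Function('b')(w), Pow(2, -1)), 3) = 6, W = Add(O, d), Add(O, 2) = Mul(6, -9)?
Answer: Rational(46656, 169) ≈ 276.07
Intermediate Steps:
O = -56 (O = Add(-2, Mul(6, -9)) = Add(-2, -54) = -56)
W = -78 (W = Add(-56, -22) = -78)
Function('b')(w) = 6 (Function('b')(w) = Add(-6, Mul(2, 6)) = Add(-6, 12) = 6)
L = -16 (L = Add(6, Add(-12, Mul(-1, 10))) = Add(6, Add(-12, -10)) = Add(6, -22) = -16)
m = Rational(-216, 13) (m = Add(Mul(48, Pow(-78, -1)), -16) = Add(Mul(48, Rational(-1, 78)), -16) = Add(Rational(-8, 13), -16) = Rational(-216, 13) ≈ -16.615)
Pow(m, 2) = Pow(Rational(-216, 13), 2) = Rational(46656, 169)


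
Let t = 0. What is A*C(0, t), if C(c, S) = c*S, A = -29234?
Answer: 0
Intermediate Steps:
C(c, S) = S*c
A*C(0, t) = -0*0 = -29234*0 = 0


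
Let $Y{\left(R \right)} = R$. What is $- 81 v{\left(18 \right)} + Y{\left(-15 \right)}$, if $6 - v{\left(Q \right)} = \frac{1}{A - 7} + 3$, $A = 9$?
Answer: $- \frac{435}{2} \approx -217.5$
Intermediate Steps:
$v{\left(Q \right)} = \frac{5}{2}$ ($v{\left(Q \right)} = 6 - \left(\frac{1}{9 - 7} + 3\right) = 6 - \left(\frac{1}{2} + 3\right) = 6 - \frac{7}{2} = \frac{5}{2}$)
$- 81 v{\left(18 \right)} + Y{\left(-15 \right)} = \left(-81\right) \frac{5}{2} - 15 = - \frac{405}{2} - 15 = - \frac{435}{2}$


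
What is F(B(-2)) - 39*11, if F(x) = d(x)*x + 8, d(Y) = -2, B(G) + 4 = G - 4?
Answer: -401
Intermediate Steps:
B(G) = -8 + G (B(G) = -4 + (G - 4) = -4 + (-4 + G) = -8 + G)
F(x) = 8 - 2*x (F(x) = -2*x + 8 = 8 - 2*x)
F(B(-2)) - 39*11 = (8 - 2*(-8 - 2)) - 39*11 = (8 - 2*(-10)) - 429 = (8 + 20) - 429 = 28 - 429 = -401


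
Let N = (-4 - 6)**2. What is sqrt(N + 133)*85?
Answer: 85*sqrt(233) ≈ 1297.5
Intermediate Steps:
N = 100 (N = (-10)**2 = 100)
sqrt(N + 133)*85 = sqrt(100 + 133)*85 = sqrt(233)*85 = 85*sqrt(233)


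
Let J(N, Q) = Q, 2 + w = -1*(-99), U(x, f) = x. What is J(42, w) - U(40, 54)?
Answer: 57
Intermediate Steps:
w = 97 (w = -2 - 1*(-99) = -2 + 99 = 97)
J(42, w) - U(40, 54) = 97 - 1*40 = 97 - 40 = 57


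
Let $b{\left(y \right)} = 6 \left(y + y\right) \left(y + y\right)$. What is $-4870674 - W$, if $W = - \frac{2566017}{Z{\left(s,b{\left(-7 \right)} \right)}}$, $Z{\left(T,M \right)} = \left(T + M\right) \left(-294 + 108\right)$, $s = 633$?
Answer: $- \frac{182095303277}{37386} \approx -4.8707 \cdot 10^{6}$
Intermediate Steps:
$b{\left(y \right)} = 24 y^{2}$ ($b{\left(y \right)} = 6 \cdot 2 y 2 y = 12 y 2 y = 24 y^{2}$)
$Z{\left(T,M \right)} = - 186 M - 186 T$ ($Z{\left(T,M \right)} = \left(M + T\right) \left(-186\right) = - 186 M - 186 T$)
$W = \frac{285113}{37386}$ ($W = - \frac{2566017}{- 186 \cdot 24 \left(-7\right)^{2} - 117738} = - \frac{2566017}{- 186 \cdot 24 \cdot 49 - 117738} = - \frac{2566017}{\left(-186\right) 1176 - 117738} = - \frac{2566017}{-218736 - 117738} = - \frac{2566017}{-336474} = \left(-2566017\right) \left(- \frac{1}{336474}\right) = \frac{285113}{37386} \approx 7.6262$)
$-4870674 - W = -4870674 - \frac{285113}{37386} = - \frac{182095303277}{37386}$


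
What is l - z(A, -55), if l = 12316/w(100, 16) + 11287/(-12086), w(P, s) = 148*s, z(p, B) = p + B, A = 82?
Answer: -81325867/3577456 ≈ -22.733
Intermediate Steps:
z(p, B) = B + p
l = 15265445/3577456 (l = 12316/((148*16)) + 11287/(-12086) = 12316/2368 + 11287*(-1/12086) = 12316*(1/2368) - 11287/12086 = 3079/592 - 11287/12086 = 15265445/3577456 ≈ 4.2671)
l - z(A, -55) = 15265445/3577456 - (-55 + 82) = 15265445/3577456 - 1*27 = 15265445/3577456 - 27 = -81325867/3577456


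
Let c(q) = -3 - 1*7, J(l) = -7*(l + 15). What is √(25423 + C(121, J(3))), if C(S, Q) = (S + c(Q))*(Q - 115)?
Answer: 4*I*√83 ≈ 36.442*I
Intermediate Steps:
J(l) = -105 - 7*l (J(l) = -7*(15 + l) = -105 - 7*l)
c(q) = -10 (c(q) = -3 - 7 = -10)
C(S, Q) = (-115 + Q)*(-10 + S) (C(S, Q) = (S - 10)*(Q - 115) = (-10 + S)*(-115 + Q) = (-115 + Q)*(-10 + S))
√(25423 + C(121, J(3))) = √(25423 + (1150 - 115*121 - 10*(-105 - 7*3) + (-105 - 7*3)*121)) = √(25423 + (1150 - 13915 - 10*(-105 - 21) + (-105 - 21)*121)) = √(25423 + (1150 - 13915 - 10*(-126) - 126*121)) = √(25423 + (1150 - 13915 + 1260 - 15246)) = √(25423 - 26751) = √(-1328) = 4*I*√83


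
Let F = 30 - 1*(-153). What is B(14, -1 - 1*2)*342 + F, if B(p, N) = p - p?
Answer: 183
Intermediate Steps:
B(p, N) = 0
F = 183 (F = 30 + 153 = 183)
B(14, -1 - 1*2)*342 + F = 0*342 + 183 = 0 + 183 = 183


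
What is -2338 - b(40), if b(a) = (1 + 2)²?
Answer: -2347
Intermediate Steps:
b(a) = 9 (b(a) = 3² = 9)
-2338 - b(40) = -2338 - 1*9 = -2338 - 9 = -2347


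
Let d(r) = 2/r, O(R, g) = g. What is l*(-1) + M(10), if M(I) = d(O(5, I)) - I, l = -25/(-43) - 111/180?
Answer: -25193/2580 ≈ -9.7647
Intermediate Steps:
l = -91/2580 (l = -25*(-1/43) - 111*1/180 = 25/43 - 37/60 = -91/2580 ≈ -0.035271)
M(I) = -I + 2/I (M(I) = 2/I - I = -I + 2/I)
l*(-1) + M(10) = -91/2580*(-1) + (-1*10 + 2/10) = 91/2580 + (-10 + 2*(1/10)) = 91/2580 + (-10 + 1/5) = 91/2580 - 49/5 = -25193/2580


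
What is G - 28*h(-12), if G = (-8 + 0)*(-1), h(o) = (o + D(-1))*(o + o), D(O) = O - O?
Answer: -8056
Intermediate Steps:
D(O) = 0
h(o) = 2*o**2 (h(o) = (o + 0)*(o + o) = o*(2*o) = 2*o**2)
G = 8 (G = -8*(-1) = 8)
G - 28*h(-12) = 8 - 56*(-12)**2 = 8 - 56*144 = 8 - 28*288 = 8 - 8064 = -8056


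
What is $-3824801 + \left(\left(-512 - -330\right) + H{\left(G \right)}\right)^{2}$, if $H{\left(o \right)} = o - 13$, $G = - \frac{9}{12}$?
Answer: $- \frac{60583727}{16} \approx -3.7865 \cdot 10^{6}$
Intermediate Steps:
$G = - \frac{3}{4}$ ($G = \left(-9\right) \frac{1}{12} = - \frac{3}{4} \approx -0.75$)
$H{\left(o \right)} = -13 + o$
$-3824801 + \left(\left(-512 - -330\right) + H{\left(G \right)}\right)^{2} = -3824801 + \left(\left(-512 - -330\right) - \frac{55}{4}\right)^{2} = -3824801 + \left(\left(-512 + 330\right) - \frac{55}{4}\right)^{2} = -3824801 + \left(-182 - \frac{55}{4}\right)^{2} = -3824801 + \left(- \frac{783}{4}\right)^{2} = -3824801 + \frac{613089}{16} = - \frac{60583727}{16}$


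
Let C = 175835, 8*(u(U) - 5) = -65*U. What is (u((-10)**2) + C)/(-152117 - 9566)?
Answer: -350055/323366 ≈ -1.0825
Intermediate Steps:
u(U) = 5 - 65*U/8 (u(U) = 5 + (-65*U)/8 = 5 - 65*U/8)
(u((-10)**2) + C)/(-152117 - 9566) = ((5 - 65/8*(-10)**2) + 175835)/(-152117 - 9566) = ((5 - 65/8*100) + 175835)/(-161683) = ((5 - 1625/2) + 175835)*(-1/161683) = (-1615/2 + 175835)*(-1/161683) = (350055/2)*(-1/161683) = -350055/323366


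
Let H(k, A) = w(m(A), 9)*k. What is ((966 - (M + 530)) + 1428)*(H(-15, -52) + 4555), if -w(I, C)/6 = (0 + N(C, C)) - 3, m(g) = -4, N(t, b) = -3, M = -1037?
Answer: 11647515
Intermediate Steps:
w(I, C) = 36 (w(I, C) = -6*((0 - 3) - 3) = -6*(-3 - 3) = -6*(-6) = 36)
H(k, A) = 36*k
((966 - (M + 530)) + 1428)*(H(-15, -52) + 4555) = ((966 - (-1037 + 530)) + 1428)*(36*(-15) + 4555) = ((966 - 1*(-507)) + 1428)*(-540 + 4555) = ((966 + 507) + 1428)*4015 = (1473 + 1428)*4015 = 2901*4015 = 11647515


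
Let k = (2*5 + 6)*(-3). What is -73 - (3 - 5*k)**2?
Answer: -59122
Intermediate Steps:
k = -48 (k = (10 + 6)*(-3) = 16*(-3) = -48)
-73 - (3 - 5*k)**2 = -73 - (3 - 5*(-48))**2 = -73 - (3 + 240)**2 = -73 - 1*243**2 = -73 - 1*59049 = -73 - 59049 = -59122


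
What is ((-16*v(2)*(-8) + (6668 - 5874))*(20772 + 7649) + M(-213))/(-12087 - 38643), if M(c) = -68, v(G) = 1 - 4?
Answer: -5826271/25365 ≈ -229.70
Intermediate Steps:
v(G) = -3
((-16*v(2)*(-8) + (6668 - 5874))*(20772 + 7649) + M(-213))/(-12087 - 38643) = ((-16*(-3)*(-8) + (6668 - 5874))*(20772 + 7649) - 68)/(-12087 - 38643) = ((48*(-8) + 794)*28421 - 68)/(-50730) = ((-384 + 794)*28421 - 68)*(-1/50730) = (410*28421 - 68)*(-1/50730) = (11652610 - 68)*(-1/50730) = 11652542*(-1/50730) = -5826271/25365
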